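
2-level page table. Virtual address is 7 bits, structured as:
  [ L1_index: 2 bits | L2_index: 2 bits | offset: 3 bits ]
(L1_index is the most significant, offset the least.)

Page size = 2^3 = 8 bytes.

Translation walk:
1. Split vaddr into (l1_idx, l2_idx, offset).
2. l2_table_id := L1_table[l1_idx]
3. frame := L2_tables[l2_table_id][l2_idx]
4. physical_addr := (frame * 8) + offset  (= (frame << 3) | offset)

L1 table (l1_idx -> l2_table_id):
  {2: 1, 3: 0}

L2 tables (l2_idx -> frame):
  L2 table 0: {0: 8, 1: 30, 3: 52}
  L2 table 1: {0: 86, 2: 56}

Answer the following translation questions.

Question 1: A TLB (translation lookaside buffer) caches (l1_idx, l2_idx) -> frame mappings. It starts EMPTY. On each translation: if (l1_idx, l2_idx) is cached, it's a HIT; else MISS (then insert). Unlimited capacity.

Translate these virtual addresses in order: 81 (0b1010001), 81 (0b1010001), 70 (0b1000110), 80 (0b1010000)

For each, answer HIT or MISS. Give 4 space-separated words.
Answer: MISS HIT MISS HIT

Derivation:
vaddr=81: (2,2) not in TLB -> MISS, insert
vaddr=81: (2,2) in TLB -> HIT
vaddr=70: (2,0) not in TLB -> MISS, insert
vaddr=80: (2,2) in TLB -> HIT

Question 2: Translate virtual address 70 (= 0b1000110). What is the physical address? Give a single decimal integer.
vaddr = 70 = 0b1000110
Split: l1_idx=2, l2_idx=0, offset=6
L1[2] = 1
L2[1][0] = 86
paddr = 86 * 8 + 6 = 694

Answer: 694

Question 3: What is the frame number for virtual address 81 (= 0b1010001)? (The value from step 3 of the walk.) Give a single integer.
Answer: 56

Derivation:
vaddr = 81: l1_idx=2, l2_idx=2
L1[2] = 1; L2[1][2] = 56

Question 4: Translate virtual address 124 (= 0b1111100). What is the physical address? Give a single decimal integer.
Answer: 420

Derivation:
vaddr = 124 = 0b1111100
Split: l1_idx=3, l2_idx=3, offset=4
L1[3] = 0
L2[0][3] = 52
paddr = 52 * 8 + 4 = 420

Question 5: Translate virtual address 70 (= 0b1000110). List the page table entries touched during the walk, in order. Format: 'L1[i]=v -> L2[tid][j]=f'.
vaddr = 70 = 0b1000110
Split: l1_idx=2, l2_idx=0, offset=6

Answer: L1[2]=1 -> L2[1][0]=86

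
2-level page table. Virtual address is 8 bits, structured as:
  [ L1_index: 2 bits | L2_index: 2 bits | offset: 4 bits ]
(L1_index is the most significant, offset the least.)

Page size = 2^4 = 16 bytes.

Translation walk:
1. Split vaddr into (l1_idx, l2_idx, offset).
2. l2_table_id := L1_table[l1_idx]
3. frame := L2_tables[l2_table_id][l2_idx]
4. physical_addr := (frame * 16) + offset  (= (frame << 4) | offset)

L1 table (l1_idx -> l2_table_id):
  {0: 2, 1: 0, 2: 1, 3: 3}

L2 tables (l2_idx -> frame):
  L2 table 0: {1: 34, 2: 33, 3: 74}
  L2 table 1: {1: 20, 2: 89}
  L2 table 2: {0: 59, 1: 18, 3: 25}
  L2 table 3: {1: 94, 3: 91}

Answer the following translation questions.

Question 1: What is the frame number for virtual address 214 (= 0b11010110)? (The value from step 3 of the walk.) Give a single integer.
vaddr = 214: l1_idx=3, l2_idx=1
L1[3] = 3; L2[3][1] = 94

Answer: 94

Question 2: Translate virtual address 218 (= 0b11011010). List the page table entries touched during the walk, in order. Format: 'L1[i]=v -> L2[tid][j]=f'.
vaddr = 218 = 0b11011010
Split: l1_idx=3, l2_idx=1, offset=10

Answer: L1[3]=3 -> L2[3][1]=94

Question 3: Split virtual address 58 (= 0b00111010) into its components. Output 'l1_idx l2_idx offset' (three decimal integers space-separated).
Answer: 0 3 10

Derivation:
vaddr = 58 = 0b00111010
  top 2 bits -> l1_idx = 0
  next 2 bits -> l2_idx = 3
  bottom 4 bits -> offset = 10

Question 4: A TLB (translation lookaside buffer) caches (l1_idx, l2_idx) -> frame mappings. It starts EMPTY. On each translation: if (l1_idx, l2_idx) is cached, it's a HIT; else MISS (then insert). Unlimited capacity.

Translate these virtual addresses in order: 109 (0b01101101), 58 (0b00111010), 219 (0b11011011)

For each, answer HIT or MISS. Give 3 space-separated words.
vaddr=109: (1,2) not in TLB -> MISS, insert
vaddr=58: (0,3) not in TLB -> MISS, insert
vaddr=219: (3,1) not in TLB -> MISS, insert

Answer: MISS MISS MISS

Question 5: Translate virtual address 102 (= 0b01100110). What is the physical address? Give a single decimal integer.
Answer: 534

Derivation:
vaddr = 102 = 0b01100110
Split: l1_idx=1, l2_idx=2, offset=6
L1[1] = 0
L2[0][2] = 33
paddr = 33 * 16 + 6 = 534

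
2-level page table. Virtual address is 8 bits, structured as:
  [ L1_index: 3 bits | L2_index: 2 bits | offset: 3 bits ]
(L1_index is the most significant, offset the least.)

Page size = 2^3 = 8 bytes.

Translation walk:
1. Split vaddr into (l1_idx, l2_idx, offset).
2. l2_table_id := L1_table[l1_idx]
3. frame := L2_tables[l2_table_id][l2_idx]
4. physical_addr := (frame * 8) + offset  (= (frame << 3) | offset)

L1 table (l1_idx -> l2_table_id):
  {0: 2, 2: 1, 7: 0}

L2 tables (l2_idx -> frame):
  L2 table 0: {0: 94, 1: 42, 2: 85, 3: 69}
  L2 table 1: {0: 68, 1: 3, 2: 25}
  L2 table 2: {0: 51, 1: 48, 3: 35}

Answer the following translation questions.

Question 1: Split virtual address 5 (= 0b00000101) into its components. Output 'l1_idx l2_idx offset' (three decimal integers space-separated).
vaddr = 5 = 0b00000101
  top 3 bits -> l1_idx = 0
  next 2 bits -> l2_idx = 0
  bottom 3 bits -> offset = 5

Answer: 0 0 5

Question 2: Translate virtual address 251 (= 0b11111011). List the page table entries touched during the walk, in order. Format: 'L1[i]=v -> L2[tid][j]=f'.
vaddr = 251 = 0b11111011
Split: l1_idx=7, l2_idx=3, offset=3

Answer: L1[7]=0 -> L2[0][3]=69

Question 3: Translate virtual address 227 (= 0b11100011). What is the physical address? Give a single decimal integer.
Answer: 755

Derivation:
vaddr = 227 = 0b11100011
Split: l1_idx=7, l2_idx=0, offset=3
L1[7] = 0
L2[0][0] = 94
paddr = 94 * 8 + 3 = 755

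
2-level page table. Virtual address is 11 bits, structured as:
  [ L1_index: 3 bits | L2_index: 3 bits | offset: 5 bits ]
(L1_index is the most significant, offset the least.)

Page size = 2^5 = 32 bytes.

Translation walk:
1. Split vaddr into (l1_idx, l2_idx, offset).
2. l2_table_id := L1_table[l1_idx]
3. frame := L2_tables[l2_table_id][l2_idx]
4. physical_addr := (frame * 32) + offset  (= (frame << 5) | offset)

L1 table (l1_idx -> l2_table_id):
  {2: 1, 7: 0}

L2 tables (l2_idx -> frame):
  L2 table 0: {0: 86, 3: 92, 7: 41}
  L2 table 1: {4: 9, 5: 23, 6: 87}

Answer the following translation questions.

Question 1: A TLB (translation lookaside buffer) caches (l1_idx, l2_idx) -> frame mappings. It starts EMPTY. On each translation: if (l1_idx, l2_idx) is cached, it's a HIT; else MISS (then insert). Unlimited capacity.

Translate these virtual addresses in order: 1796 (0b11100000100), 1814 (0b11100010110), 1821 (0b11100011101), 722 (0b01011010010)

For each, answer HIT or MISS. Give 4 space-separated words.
Answer: MISS HIT HIT MISS

Derivation:
vaddr=1796: (7,0) not in TLB -> MISS, insert
vaddr=1814: (7,0) in TLB -> HIT
vaddr=1821: (7,0) in TLB -> HIT
vaddr=722: (2,6) not in TLB -> MISS, insert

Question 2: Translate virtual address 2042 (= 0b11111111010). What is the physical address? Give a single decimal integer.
Answer: 1338

Derivation:
vaddr = 2042 = 0b11111111010
Split: l1_idx=7, l2_idx=7, offset=26
L1[7] = 0
L2[0][7] = 41
paddr = 41 * 32 + 26 = 1338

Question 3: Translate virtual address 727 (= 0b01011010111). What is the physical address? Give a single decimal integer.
vaddr = 727 = 0b01011010111
Split: l1_idx=2, l2_idx=6, offset=23
L1[2] = 1
L2[1][6] = 87
paddr = 87 * 32 + 23 = 2807

Answer: 2807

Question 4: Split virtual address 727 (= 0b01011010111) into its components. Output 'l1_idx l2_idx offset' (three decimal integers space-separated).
Answer: 2 6 23

Derivation:
vaddr = 727 = 0b01011010111
  top 3 bits -> l1_idx = 2
  next 3 bits -> l2_idx = 6
  bottom 5 bits -> offset = 23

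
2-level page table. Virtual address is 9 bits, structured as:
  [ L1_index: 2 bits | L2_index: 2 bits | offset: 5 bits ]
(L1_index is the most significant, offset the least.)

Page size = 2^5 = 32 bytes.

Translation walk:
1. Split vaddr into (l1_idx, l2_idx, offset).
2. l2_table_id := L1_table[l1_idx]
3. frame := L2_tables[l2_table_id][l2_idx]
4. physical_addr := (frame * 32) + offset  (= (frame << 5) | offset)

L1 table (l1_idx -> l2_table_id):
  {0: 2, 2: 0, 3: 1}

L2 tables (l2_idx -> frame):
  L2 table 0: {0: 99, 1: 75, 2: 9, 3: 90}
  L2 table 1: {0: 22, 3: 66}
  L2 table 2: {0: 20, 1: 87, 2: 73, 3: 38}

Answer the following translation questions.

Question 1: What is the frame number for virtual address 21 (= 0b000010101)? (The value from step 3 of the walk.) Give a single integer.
vaddr = 21: l1_idx=0, l2_idx=0
L1[0] = 2; L2[2][0] = 20

Answer: 20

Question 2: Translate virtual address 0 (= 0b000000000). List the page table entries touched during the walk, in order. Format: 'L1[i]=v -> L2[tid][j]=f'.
Answer: L1[0]=2 -> L2[2][0]=20

Derivation:
vaddr = 0 = 0b000000000
Split: l1_idx=0, l2_idx=0, offset=0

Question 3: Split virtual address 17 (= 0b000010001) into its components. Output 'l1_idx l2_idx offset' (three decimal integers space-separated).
vaddr = 17 = 0b000010001
  top 2 bits -> l1_idx = 0
  next 2 bits -> l2_idx = 0
  bottom 5 bits -> offset = 17

Answer: 0 0 17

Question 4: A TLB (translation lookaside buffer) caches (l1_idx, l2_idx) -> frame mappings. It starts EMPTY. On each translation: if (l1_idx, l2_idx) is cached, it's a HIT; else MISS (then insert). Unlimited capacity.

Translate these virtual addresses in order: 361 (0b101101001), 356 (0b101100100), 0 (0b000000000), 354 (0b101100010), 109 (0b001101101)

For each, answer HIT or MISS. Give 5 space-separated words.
vaddr=361: (2,3) not in TLB -> MISS, insert
vaddr=356: (2,3) in TLB -> HIT
vaddr=0: (0,0) not in TLB -> MISS, insert
vaddr=354: (2,3) in TLB -> HIT
vaddr=109: (0,3) not in TLB -> MISS, insert

Answer: MISS HIT MISS HIT MISS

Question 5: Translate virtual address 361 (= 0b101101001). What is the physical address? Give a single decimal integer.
vaddr = 361 = 0b101101001
Split: l1_idx=2, l2_idx=3, offset=9
L1[2] = 0
L2[0][3] = 90
paddr = 90 * 32 + 9 = 2889

Answer: 2889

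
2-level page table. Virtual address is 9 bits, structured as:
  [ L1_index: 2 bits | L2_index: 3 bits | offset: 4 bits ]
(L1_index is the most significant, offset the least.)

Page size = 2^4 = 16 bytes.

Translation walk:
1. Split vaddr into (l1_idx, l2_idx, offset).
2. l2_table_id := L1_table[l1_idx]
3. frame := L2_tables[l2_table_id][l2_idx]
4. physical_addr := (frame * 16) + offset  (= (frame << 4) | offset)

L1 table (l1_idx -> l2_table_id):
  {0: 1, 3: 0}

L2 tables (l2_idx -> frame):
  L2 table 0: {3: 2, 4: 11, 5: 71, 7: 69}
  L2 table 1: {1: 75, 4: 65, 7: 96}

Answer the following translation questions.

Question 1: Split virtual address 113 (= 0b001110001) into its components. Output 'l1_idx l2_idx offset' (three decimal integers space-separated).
vaddr = 113 = 0b001110001
  top 2 bits -> l1_idx = 0
  next 3 bits -> l2_idx = 7
  bottom 4 bits -> offset = 1

Answer: 0 7 1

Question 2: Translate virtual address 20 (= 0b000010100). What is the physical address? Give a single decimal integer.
vaddr = 20 = 0b000010100
Split: l1_idx=0, l2_idx=1, offset=4
L1[0] = 1
L2[1][1] = 75
paddr = 75 * 16 + 4 = 1204

Answer: 1204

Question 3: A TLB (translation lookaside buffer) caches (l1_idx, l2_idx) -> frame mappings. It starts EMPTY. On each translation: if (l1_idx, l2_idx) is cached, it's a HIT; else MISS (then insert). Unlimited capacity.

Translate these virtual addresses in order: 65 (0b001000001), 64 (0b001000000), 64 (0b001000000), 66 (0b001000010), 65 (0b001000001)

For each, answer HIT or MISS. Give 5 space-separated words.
vaddr=65: (0,4) not in TLB -> MISS, insert
vaddr=64: (0,4) in TLB -> HIT
vaddr=64: (0,4) in TLB -> HIT
vaddr=66: (0,4) in TLB -> HIT
vaddr=65: (0,4) in TLB -> HIT

Answer: MISS HIT HIT HIT HIT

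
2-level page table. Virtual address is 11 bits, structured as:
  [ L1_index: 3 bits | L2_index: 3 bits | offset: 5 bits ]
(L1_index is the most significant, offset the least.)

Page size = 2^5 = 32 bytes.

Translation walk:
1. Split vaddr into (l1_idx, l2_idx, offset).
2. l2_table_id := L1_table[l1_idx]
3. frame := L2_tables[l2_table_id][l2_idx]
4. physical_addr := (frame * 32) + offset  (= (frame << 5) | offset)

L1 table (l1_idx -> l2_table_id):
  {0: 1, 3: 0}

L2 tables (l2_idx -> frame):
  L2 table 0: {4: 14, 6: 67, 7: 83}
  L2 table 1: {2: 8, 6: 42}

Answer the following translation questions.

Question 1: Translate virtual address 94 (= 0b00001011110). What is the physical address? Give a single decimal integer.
vaddr = 94 = 0b00001011110
Split: l1_idx=0, l2_idx=2, offset=30
L1[0] = 1
L2[1][2] = 8
paddr = 8 * 32 + 30 = 286

Answer: 286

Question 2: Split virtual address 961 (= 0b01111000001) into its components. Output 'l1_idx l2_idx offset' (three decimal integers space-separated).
vaddr = 961 = 0b01111000001
  top 3 bits -> l1_idx = 3
  next 3 bits -> l2_idx = 6
  bottom 5 bits -> offset = 1

Answer: 3 6 1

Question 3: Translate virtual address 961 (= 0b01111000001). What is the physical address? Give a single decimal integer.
vaddr = 961 = 0b01111000001
Split: l1_idx=3, l2_idx=6, offset=1
L1[3] = 0
L2[0][6] = 67
paddr = 67 * 32 + 1 = 2145

Answer: 2145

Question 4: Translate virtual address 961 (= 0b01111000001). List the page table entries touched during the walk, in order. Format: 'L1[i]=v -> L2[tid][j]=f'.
Answer: L1[3]=0 -> L2[0][6]=67

Derivation:
vaddr = 961 = 0b01111000001
Split: l1_idx=3, l2_idx=6, offset=1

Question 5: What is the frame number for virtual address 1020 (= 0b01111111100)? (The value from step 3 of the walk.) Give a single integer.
Answer: 83

Derivation:
vaddr = 1020: l1_idx=3, l2_idx=7
L1[3] = 0; L2[0][7] = 83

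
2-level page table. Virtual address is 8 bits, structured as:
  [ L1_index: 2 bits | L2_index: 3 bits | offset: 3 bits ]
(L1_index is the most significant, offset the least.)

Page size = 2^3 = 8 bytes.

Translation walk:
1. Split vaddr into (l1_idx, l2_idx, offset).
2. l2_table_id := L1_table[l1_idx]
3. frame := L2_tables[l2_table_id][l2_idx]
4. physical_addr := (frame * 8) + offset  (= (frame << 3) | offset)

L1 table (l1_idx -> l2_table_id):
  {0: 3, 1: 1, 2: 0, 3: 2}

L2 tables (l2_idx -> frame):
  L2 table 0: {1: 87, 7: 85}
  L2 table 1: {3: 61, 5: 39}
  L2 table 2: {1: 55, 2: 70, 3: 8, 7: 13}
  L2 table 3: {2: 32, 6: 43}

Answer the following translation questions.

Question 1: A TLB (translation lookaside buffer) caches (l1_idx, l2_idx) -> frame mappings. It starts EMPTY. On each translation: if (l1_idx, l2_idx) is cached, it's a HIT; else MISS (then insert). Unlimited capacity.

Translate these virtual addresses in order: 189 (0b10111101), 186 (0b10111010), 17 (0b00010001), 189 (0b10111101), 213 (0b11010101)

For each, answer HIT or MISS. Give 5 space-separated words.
Answer: MISS HIT MISS HIT MISS

Derivation:
vaddr=189: (2,7) not in TLB -> MISS, insert
vaddr=186: (2,7) in TLB -> HIT
vaddr=17: (0,2) not in TLB -> MISS, insert
vaddr=189: (2,7) in TLB -> HIT
vaddr=213: (3,2) not in TLB -> MISS, insert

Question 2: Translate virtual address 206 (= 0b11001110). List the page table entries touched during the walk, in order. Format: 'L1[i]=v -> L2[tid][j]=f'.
Answer: L1[3]=2 -> L2[2][1]=55

Derivation:
vaddr = 206 = 0b11001110
Split: l1_idx=3, l2_idx=1, offset=6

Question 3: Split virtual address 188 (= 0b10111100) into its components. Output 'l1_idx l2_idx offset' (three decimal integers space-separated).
Answer: 2 7 4

Derivation:
vaddr = 188 = 0b10111100
  top 2 bits -> l1_idx = 2
  next 3 bits -> l2_idx = 7
  bottom 3 bits -> offset = 4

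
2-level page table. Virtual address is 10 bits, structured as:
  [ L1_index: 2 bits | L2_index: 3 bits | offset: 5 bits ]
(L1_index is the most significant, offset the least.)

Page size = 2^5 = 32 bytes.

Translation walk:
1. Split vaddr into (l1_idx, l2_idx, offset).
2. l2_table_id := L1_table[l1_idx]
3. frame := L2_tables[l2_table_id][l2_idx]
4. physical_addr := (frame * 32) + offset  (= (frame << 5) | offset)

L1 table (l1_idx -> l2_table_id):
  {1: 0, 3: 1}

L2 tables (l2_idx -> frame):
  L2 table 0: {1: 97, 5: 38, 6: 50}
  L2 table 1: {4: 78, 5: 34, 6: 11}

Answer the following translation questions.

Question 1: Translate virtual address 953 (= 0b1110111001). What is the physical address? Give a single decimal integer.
Answer: 1113

Derivation:
vaddr = 953 = 0b1110111001
Split: l1_idx=3, l2_idx=5, offset=25
L1[3] = 1
L2[1][5] = 34
paddr = 34 * 32 + 25 = 1113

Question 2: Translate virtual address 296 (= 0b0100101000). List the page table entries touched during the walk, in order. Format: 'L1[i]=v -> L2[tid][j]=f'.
Answer: L1[1]=0 -> L2[0][1]=97

Derivation:
vaddr = 296 = 0b0100101000
Split: l1_idx=1, l2_idx=1, offset=8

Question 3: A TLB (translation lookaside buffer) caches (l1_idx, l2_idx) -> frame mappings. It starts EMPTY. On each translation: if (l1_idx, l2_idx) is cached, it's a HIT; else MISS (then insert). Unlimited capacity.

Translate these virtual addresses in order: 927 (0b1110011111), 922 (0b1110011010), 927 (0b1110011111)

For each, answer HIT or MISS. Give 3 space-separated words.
Answer: MISS HIT HIT

Derivation:
vaddr=927: (3,4) not in TLB -> MISS, insert
vaddr=922: (3,4) in TLB -> HIT
vaddr=927: (3,4) in TLB -> HIT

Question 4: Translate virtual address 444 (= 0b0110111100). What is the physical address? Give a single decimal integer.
vaddr = 444 = 0b0110111100
Split: l1_idx=1, l2_idx=5, offset=28
L1[1] = 0
L2[0][5] = 38
paddr = 38 * 32 + 28 = 1244

Answer: 1244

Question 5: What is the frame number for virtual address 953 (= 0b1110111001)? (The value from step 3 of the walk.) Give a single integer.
Answer: 34

Derivation:
vaddr = 953: l1_idx=3, l2_idx=5
L1[3] = 1; L2[1][5] = 34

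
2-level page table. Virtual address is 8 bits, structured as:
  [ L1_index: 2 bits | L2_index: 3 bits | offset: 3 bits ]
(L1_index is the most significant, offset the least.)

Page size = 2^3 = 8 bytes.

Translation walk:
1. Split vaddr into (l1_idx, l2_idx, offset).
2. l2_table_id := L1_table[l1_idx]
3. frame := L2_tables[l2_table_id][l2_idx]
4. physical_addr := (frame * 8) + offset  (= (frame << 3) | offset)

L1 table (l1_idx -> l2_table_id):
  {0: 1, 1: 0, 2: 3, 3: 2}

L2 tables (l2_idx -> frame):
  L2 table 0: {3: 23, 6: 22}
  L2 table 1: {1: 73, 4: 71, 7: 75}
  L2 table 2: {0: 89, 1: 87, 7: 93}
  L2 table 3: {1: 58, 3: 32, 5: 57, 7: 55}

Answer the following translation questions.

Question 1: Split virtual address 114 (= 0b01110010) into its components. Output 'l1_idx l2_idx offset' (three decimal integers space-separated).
Answer: 1 6 2

Derivation:
vaddr = 114 = 0b01110010
  top 2 bits -> l1_idx = 1
  next 3 bits -> l2_idx = 6
  bottom 3 bits -> offset = 2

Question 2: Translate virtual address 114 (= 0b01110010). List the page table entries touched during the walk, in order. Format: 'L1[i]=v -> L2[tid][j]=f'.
vaddr = 114 = 0b01110010
Split: l1_idx=1, l2_idx=6, offset=2

Answer: L1[1]=0 -> L2[0][6]=22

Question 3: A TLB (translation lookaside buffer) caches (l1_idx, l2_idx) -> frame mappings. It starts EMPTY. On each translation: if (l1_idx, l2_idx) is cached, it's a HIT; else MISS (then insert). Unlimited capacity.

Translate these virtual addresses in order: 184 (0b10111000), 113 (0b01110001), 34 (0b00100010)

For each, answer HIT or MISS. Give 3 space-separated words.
vaddr=184: (2,7) not in TLB -> MISS, insert
vaddr=113: (1,6) not in TLB -> MISS, insert
vaddr=34: (0,4) not in TLB -> MISS, insert

Answer: MISS MISS MISS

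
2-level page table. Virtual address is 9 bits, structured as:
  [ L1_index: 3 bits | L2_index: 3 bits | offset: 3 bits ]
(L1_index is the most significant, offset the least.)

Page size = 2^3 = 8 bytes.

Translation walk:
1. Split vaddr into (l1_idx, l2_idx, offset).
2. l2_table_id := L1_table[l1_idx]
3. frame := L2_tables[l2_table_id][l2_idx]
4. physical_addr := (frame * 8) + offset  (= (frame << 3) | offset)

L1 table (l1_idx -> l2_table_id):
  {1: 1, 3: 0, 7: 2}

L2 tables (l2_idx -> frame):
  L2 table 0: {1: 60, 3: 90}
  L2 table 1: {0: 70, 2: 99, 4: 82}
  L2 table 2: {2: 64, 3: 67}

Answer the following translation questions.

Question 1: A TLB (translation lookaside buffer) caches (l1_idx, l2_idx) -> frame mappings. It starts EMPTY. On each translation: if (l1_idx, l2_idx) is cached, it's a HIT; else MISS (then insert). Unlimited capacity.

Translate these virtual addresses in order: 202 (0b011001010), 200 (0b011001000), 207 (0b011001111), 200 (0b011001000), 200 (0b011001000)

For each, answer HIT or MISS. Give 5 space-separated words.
vaddr=202: (3,1) not in TLB -> MISS, insert
vaddr=200: (3,1) in TLB -> HIT
vaddr=207: (3,1) in TLB -> HIT
vaddr=200: (3,1) in TLB -> HIT
vaddr=200: (3,1) in TLB -> HIT

Answer: MISS HIT HIT HIT HIT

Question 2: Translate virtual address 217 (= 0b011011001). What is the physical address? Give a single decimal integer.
vaddr = 217 = 0b011011001
Split: l1_idx=3, l2_idx=3, offset=1
L1[3] = 0
L2[0][3] = 90
paddr = 90 * 8 + 1 = 721

Answer: 721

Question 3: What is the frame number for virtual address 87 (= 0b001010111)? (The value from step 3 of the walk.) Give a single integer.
Answer: 99

Derivation:
vaddr = 87: l1_idx=1, l2_idx=2
L1[1] = 1; L2[1][2] = 99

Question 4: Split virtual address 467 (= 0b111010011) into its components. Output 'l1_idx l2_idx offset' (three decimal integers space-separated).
vaddr = 467 = 0b111010011
  top 3 bits -> l1_idx = 7
  next 3 bits -> l2_idx = 2
  bottom 3 bits -> offset = 3

Answer: 7 2 3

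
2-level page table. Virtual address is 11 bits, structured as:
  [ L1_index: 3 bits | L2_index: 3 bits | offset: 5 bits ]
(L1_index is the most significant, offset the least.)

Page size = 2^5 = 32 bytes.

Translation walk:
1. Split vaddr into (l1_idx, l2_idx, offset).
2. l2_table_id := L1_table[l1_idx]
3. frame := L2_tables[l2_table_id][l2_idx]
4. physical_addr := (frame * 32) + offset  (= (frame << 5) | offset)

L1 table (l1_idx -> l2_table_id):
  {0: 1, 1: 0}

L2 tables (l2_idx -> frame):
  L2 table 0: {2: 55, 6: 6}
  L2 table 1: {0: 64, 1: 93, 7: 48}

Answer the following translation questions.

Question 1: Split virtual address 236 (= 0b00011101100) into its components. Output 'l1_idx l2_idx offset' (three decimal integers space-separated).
Answer: 0 7 12

Derivation:
vaddr = 236 = 0b00011101100
  top 3 bits -> l1_idx = 0
  next 3 bits -> l2_idx = 7
  bottom 5 bits -> offset = 12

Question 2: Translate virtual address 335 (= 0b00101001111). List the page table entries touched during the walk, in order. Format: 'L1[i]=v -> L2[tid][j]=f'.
Answer: L1[1]=0 -> L2[0][2]=55

Derivation:
vaddr = 335 = 0b00101001111
Split: l1_idx=1, l2_idx=2, offset=15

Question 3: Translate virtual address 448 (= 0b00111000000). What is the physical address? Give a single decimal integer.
Answer: 192

Derivation:
vaddr = 448 = 0b00111000000
Split: l1_idx=1, l2_idx=6, offset=0
L1[1] = 0
L2[0][6] = 6
paddr = 6 * 32 + 0 = 192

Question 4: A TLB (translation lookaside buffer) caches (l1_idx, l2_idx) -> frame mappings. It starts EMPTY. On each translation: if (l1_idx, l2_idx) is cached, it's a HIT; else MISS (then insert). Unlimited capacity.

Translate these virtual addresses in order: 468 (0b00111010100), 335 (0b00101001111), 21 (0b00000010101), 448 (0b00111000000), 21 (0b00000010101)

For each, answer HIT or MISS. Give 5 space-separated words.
Answer: MISS MISS MISS HIT HIT

Derivation:
vaddr=468: (1,6) not in TLB -> MISS, insert
vaddr=335: (1,2) not in TLB -> MISS, insert
vaddr=21: (0,0) not in TLB -> MISS, insert
vaddr=448: (1,6) in TLB -> HIT
vaddr=21: (0,0) in TLB -> HIT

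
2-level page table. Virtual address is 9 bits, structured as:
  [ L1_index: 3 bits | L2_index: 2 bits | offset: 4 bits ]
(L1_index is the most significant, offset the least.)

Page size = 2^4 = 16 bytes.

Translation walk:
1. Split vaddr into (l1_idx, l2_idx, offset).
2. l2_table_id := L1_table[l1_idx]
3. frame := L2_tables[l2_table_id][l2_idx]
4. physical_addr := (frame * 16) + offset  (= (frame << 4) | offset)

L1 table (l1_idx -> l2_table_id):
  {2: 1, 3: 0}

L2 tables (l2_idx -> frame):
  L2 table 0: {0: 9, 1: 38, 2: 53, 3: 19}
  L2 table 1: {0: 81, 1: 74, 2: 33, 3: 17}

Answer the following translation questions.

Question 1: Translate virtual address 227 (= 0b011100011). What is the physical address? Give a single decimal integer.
vaddr = 227 = 0b011100011
Split: l1_idx=3, l2_idx=2, offset=3
L1[3] = 0
L2[0][2] = 53
paddr = 53 * 16 + 3 = 851

Answer: 851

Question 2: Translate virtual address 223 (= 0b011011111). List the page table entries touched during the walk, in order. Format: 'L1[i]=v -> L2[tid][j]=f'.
vaddr = 223 = 0b011011111
Split: l1_idx=3, l2_idx=1, offset=15

Answer: L1[3]=0 -> L2[0][1]=38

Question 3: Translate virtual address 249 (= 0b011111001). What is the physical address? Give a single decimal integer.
Answer: 313

Derivation:
vaddr = 249 = 0b011111001
Split: l1_idx=3, l2_idx=3, offset=9
L1[3] = 0
L2[0][3] = 19
paddr = 19 * 16 + 9 = 313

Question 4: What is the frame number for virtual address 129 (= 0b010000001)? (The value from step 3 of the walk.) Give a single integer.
vaddr = 129: l1_idx=2, l2_idx=0
L1[2] = 1; L2[1][0] = 81

Answer: 81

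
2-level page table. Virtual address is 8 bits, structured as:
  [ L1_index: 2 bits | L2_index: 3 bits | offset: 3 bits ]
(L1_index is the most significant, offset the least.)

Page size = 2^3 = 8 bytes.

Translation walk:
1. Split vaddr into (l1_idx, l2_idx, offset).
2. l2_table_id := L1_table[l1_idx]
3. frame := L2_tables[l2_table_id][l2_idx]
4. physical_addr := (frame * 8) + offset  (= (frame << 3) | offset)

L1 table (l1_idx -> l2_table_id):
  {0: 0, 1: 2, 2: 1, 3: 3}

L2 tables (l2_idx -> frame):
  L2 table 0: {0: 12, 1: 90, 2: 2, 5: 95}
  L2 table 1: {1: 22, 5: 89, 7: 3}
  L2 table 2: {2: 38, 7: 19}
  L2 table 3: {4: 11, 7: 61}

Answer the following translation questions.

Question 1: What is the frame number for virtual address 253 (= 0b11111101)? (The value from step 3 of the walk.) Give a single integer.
Answer: 61

Derivation:
vaddr = 253: l1_idx=3, l2_idx=7
L1[3] = 3; L2[3][7] = 61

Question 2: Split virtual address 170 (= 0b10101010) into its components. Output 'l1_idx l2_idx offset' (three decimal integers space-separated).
vaddr = 170 = 0b10101010
  top 2 bits -> l1_idx = 2
  next 3 bits -> l2_idx = 5
  bottom 3 bits -> offset = 2

Answer: 2 5 2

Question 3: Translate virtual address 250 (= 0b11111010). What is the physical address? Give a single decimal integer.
Answer: 490

Derivation:
vaddr = 250 = 0b11111010
Split: l1_idx=3, l2_idx=7, offset=2
L1[3] = 3
L2[3][7] = 61
paddr = 61 * 8 + 2 = 490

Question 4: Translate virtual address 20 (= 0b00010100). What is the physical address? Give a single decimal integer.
Answer: 20

Derivation:
vaddr = 20 = 0b00010100
Split: l1_idx=0, l2_idx=2, offset=4
L1[0] = 0
L2[0][2] = 2
paddr = 2 * 8 + 4 = 20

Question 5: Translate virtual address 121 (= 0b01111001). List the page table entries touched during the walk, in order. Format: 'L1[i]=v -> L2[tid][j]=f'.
Answer: L1[1]=2 -> L2[2][7]=19

Derivation:
vaddr = 121 = 0b01111001
Split: l1_idx=1, l2_idx=7, offset=1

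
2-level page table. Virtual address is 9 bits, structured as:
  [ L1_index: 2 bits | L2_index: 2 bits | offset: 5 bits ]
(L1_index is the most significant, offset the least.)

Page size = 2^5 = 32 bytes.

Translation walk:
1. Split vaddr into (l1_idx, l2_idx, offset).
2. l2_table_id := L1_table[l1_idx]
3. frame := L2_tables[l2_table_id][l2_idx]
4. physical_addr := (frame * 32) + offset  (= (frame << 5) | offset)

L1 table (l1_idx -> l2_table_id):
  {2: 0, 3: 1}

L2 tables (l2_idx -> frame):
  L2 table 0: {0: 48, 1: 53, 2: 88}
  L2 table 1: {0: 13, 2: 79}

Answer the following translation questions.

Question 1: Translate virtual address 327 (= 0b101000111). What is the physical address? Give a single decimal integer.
vaddr = 327 = 0b101000111
Split: l1_idx=2, l2_idx=2, offset=7
L1[2] = 0
L2[0][2] = 88
paddr = 88 * 32 + 7 = 2823

Answer: 2823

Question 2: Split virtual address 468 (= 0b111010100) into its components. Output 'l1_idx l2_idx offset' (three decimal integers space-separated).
vaddr = 468 = 0b111010100
  top 2 bits -> l1_idx = 3
  next 2 bits -> l2_idx = 2
  bottom 5 bits -> offset = 20

Answer: 3 2 20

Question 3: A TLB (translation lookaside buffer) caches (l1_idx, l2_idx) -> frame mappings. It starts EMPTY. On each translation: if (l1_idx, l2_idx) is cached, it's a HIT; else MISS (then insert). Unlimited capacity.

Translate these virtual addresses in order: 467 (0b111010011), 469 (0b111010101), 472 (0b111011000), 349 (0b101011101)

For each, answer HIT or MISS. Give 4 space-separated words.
vaddr=467: (3,2) not in TLB -> MISS, insert
vaddr=469: (3,2) in TLB -> HIT
vaddr=472: (3,2) in TLB -> HIT
vaddr=349: (2,2) not in TLB -> MISS, insert

Answer: MISS HIT HIT MISS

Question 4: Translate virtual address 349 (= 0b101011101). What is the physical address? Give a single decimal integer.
Answer: 2845

Derivation:
vaddr = 349 = 0b101011101
Split: l1_idx=2, l2_idx=2, offset=29
L1[2] = 0
L2[0][2] = 88
paddr = 88 * 32 + 29 = 2845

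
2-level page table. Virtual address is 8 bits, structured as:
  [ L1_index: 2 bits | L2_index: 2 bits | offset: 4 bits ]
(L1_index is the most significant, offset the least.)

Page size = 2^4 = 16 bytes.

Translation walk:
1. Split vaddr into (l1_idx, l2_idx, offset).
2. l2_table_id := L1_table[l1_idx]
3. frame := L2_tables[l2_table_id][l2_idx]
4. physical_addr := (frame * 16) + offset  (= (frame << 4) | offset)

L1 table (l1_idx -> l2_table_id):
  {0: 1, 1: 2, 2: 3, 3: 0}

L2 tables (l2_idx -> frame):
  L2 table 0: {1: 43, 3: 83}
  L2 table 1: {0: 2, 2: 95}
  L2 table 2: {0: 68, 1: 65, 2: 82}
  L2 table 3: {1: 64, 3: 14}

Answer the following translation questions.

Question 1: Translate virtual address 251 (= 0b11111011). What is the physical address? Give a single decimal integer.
vaddr = 251 = 0b11111011
Split: l1_idx=3, l2_idx=3, offset=11
L1[3] = 0
L2[0][3] = 83
paddr = 83 * 16 + 11 = 1339

Answer: 1339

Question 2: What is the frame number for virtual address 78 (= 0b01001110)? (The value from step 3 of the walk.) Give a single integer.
Answer: 68

Derivation:
vaddr = 78: l1_idx=1, l2_idx=0
L1[1] = 2; L2[2][0] = 68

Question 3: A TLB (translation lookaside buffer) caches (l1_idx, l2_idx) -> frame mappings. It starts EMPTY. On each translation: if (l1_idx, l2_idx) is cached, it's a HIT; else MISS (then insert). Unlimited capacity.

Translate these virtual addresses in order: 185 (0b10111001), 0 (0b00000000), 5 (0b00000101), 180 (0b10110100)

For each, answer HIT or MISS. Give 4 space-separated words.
Answer: MISS MISS HIT HIT

Derivation:
vaddr=185: (2,3) not in TLB -> MISS, insert
vaddr=0: (0,0) not in TLB -> MISS, insert
vaddr=5: (0,0) in TLB -> HIT
vaddr=180: (2,3) in TLB -> HIT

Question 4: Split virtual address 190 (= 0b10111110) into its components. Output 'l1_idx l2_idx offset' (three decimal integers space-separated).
Answer: 2 3 14

Derivation:
vaddr = 190 = 0b10111110
  top 2 bits -> l1_idx = 2
  next 2 bits -> l2_idx = 3
  bottom 4 bits -> offset = 14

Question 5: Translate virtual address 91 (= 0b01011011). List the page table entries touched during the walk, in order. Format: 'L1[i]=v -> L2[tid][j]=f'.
vaddr = 91 = 0b01011011
Split: l1_idx=1, l2_idx=1, offset=11

Answer: L1[1]=2 -> L2[2][1]=65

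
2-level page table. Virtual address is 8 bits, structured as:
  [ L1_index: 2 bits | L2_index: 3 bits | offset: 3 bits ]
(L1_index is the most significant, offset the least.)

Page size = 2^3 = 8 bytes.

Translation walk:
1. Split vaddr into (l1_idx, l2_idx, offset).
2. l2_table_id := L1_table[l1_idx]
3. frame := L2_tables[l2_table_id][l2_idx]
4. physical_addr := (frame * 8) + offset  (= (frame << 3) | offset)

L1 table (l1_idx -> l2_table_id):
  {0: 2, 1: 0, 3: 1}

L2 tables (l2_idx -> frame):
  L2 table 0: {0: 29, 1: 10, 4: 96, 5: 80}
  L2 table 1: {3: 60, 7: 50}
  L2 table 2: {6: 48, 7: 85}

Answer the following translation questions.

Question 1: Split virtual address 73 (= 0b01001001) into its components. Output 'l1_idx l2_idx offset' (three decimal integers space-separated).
vaddr = 73 = 0b01001001
  top 2 bits -> l1_idx = 1
  next 3 bits -> l2_idx = 1
  bottom 3 bits -> offset = 1

Answer: 1 1 1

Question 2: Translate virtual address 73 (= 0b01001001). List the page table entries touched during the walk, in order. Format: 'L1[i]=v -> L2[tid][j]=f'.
Answer: L1[1]=0 -> L2[0][1]=10

Derivation:
vaddr = 73 = 0b01001001
Split: l1_idx=1, l2_idx=1, offset=1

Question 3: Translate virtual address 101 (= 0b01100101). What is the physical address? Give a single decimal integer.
Answer: 773

Derivation:
vaddr = 101 = 0b01100101
Split: l1_idx=1, l2_idx=4, offset=5
L1[1] = 0
L2[0][4] = 96
paddr = 96 * 8 + 5 = 773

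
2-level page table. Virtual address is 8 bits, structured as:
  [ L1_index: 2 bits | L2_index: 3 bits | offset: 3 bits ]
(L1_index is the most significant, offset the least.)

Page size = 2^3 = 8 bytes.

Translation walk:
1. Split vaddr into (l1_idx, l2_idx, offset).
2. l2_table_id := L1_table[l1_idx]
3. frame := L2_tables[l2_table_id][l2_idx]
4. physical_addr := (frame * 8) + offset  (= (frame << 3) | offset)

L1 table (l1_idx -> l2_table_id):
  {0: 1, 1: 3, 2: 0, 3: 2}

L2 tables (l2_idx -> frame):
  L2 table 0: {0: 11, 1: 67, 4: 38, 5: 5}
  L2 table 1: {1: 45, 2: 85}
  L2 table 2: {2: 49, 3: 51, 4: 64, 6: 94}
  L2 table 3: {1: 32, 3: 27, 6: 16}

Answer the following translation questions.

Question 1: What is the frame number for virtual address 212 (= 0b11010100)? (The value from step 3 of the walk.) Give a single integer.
Answer: 49

Derivation:
vaddr = 212: l1_idx=3, l2_idx=2
L1[3] = 2; L2[2][2] = 49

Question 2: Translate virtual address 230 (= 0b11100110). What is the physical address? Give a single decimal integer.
vaddr = 230 = 0b11100110
Split: l1_idx=3, l2_idx=4, offset=6
L1[3] = 2
L2[2][4] = 64
paddr = 64 * 8 + 6 = 518

Answer: 518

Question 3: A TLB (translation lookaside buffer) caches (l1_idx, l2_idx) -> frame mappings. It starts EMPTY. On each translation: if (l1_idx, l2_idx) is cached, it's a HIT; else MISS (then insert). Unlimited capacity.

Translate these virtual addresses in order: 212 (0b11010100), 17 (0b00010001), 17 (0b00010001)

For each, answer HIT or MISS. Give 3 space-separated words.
vaddr=212: (3,2) not in TLB -> MISS, insert
vaddr=17: (0,2) not in TLB -> MISS, insert
vaddr=17: (0,2) in TLB -> HIT

Answer: MISS MISS HIT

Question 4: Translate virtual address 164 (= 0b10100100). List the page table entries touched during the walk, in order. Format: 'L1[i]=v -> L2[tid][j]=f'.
Answer: L1[2]=0 -> L2[0][4]=38

Derivation:
vaddr = 164 = 0b10100100
Split: l1_idx=2, l2_idx=4, offset=4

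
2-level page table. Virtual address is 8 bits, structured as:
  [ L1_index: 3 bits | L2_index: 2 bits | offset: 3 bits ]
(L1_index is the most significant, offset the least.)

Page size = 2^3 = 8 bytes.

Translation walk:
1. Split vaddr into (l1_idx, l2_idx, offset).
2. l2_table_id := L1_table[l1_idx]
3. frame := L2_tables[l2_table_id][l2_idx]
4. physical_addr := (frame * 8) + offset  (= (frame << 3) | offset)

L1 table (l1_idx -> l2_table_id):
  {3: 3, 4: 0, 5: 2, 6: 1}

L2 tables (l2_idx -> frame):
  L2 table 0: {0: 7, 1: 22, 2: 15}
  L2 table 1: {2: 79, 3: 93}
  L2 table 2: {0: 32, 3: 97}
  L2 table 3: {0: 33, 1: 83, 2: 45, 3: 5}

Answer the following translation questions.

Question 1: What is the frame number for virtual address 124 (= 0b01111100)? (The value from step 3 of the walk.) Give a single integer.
vaddr = 124: l1_idx=3, l2_idx=3
L1[3] = 3; L2[3][3] = 5

Answer: 5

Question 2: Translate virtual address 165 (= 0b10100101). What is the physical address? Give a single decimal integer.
vaddr = 165 = 0b10100101
Split: l1_idx=5, l2_idx=0, offset=5
L1[5] = 2
L2[2][0] = 32
paddr = 32 * 8 + 5 = 261

Answer: 261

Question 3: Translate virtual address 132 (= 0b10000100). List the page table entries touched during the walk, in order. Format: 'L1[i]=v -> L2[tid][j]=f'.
Answer: L1[4]=0 -> L2[0][0]=7

Derivation:
vaddr = 132 = 0b10000100
Split: l1_idx=4, l2_idx=0, offset=4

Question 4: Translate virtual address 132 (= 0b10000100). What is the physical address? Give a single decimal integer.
vaddr = 132 = 0b10000100
Split: l1_idx=4, l2_idx=0, offset=4
L1[4] = 0
L2[0][0] = 7
paddr = 7 * 8 + 4 = 60

Answer: 60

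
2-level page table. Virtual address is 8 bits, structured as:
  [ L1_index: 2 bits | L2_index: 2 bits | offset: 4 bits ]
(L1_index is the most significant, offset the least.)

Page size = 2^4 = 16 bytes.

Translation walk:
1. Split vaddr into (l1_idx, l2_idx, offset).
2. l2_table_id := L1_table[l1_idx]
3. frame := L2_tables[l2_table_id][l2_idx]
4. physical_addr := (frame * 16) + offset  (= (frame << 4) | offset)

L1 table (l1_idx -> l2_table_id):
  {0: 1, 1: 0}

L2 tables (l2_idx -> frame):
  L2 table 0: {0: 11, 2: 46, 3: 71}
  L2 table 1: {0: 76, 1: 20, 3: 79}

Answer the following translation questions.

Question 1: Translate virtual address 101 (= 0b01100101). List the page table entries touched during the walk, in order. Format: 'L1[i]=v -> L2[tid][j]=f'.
vaddr = 101 = 0b01100101
Split: l1_idx=1, l2_idx=2, offset=5

Answer: L1[1]=0 -> L2[0][2]=46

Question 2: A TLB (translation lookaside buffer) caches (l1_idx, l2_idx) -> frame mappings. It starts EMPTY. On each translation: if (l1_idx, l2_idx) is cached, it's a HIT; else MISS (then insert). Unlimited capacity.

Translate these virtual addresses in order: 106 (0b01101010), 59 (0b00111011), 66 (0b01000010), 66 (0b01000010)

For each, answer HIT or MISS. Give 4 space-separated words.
Answer: MISS MISS MISS HIT

Derivation:
vaddr=106: (1,2) not in TLB -> MISS, insert
vaddr=59: (0,3) not in TLB -> MISS, insert
vaddr=66: (1,0) not in TLB -> MISS, insert
vaddr=66: (1,0) in TLB -> HIT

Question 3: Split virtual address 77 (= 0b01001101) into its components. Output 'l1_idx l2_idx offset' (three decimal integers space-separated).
Answer: 1 0 13

Derivation:
vaddr = 77 = 0b01001101
  top 2 bits -> l1_idx = 1
  next 2 bits -> l2_idx = 0
  bottom 4 bits -> offset = 13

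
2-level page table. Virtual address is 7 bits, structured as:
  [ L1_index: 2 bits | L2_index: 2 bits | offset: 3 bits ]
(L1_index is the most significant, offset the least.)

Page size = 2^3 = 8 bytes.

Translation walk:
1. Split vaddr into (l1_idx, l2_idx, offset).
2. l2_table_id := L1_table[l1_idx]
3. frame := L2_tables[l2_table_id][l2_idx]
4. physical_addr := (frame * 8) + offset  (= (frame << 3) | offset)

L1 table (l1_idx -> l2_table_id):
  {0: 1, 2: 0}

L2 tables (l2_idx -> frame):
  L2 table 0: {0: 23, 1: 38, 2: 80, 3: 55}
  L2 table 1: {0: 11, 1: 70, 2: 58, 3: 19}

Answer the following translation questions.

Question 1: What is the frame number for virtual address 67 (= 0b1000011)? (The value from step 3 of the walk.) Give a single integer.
Answer: 23

Derivation:
vaddr = 67: l1_idx=2, l2_idx=0
L1[2] = 0; L2[0][0] = 23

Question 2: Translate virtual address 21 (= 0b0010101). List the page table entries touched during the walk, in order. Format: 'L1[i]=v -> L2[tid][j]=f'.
Answer: L1[0]=1 -> L2[1][2]=58

Derivation:
vaddr = 21 = 0b0010101
Split: l1_idx=0, l2_idx=2, offset=5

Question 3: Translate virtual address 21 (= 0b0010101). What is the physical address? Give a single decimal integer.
vaddr = 21 = 0b0010101
Split: l1_idx=0, l2_idx=2, offset=5
L1[0] = 1
L2[1][2] = 58
paddr = 58 * 8 + 5 = 469

Answer: 469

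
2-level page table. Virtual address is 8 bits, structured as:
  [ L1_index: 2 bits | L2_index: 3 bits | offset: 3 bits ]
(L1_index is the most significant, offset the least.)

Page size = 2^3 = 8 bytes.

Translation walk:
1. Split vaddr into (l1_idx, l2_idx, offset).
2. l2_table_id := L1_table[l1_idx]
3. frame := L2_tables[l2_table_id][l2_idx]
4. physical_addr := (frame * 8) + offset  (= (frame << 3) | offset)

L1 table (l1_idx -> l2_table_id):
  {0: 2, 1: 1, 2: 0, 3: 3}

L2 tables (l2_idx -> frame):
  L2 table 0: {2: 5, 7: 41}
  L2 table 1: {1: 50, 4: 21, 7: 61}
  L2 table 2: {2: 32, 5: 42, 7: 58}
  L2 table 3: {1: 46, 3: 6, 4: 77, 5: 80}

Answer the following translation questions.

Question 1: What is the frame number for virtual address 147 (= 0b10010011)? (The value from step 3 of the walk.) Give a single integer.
Answer: 5

Derivation:
vaddr = 147: l1_idx=2, l2_idx=2
L1[2] = 0; L2[0][2] = 5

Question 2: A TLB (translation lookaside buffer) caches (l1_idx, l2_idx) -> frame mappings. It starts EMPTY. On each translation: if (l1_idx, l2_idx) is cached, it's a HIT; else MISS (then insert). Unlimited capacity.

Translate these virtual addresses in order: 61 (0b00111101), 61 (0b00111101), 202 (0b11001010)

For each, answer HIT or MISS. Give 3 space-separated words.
vaddr=61: (0,7) not in TLB -> MISS, insert
vaddr=61: (0,7) in TLB -> HIT
vaddr=202: (3,1) not in TLB -> MISS, insert

Answer: MISS HIT MISS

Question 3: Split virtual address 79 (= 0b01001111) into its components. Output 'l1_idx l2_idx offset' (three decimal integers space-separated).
vaddr = 79 = 0b01001111
  top 2 bits -> l1_idx = 1
  next 3 bits -> l2_idx = 1
  bottom 3 bits -> offset = 7

Answer: 1 1 7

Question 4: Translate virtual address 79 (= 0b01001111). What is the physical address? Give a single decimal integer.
vaddr = 79 = 0b01001111
Split: l1_idx=1, l2_idx=1, offset=7
L1[1] = 1
L2[1][1] = 50
paddr = 50 * 8 + 7 = 407

Answer: 407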